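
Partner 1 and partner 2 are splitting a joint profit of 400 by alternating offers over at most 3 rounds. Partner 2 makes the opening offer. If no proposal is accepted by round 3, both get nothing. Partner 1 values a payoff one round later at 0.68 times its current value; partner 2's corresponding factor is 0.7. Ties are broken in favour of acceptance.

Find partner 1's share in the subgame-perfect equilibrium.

81.6

Round 3 (partner 2 proposes): partner 1 will accept anything ≥ 0, so partner 2 offers 0 and keeps 400.
Round 2 (partner 1 proposes): partner 2 can get 400 next round, worth 0.7 × 400 = 280 now; partner 1 offers that and keeps 120.
Round 1 (partner 2 proposes): partner 1 can get 120 next round, worth 0.68 × 120 = 81.6 now, so partner 2 offers 81.6, keeping 318.4.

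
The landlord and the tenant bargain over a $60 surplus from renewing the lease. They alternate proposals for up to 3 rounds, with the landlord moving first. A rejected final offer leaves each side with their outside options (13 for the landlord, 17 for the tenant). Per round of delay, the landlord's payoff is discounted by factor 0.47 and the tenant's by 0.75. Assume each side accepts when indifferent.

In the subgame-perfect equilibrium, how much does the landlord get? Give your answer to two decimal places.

30.16

Solve by backward induction from round 3.
Round 3 (the landlord proposes): the tenant gets 17 if talks fail, so the landlord offers 17 and keeps 43.
Round 2 (the tenant proposes): the landlord can get 43 next round, worth 0.47 × 43 = 20.21 now; the tenant offers that and keeps 39.79.
Round 1 (the landlord proposes): the tenant can get 39.79 next round, worth 0.75 × 39.79 = 29.8425 now. The landlord offers 29.8425 and keeps 60 − 29.8425 = 30.1575.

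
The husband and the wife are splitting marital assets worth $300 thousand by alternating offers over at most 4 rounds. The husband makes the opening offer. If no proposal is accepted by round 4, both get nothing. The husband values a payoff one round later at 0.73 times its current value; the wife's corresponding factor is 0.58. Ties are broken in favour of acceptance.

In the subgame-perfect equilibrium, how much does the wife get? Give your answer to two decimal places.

Round 4 (the wife proposes): rejection yields 0 for the husband; the wife offers 0 and keeps 300.
Round 3 (the husband proposes): the wife can get 300 next round, worth 0.58 × 300 = 174 now. The husband offers 174 and keeps 300 − 174 = 126.
Round 2 (the wife proposes): the husband can get 126 next round, worth 0.73 × 126 = 91.98 now. The wife offers 91.98 and keeps 300 − 91.98 = 208.02.
Round 1 (the husband proposes): the wife can get 208.02 next round, worth 0.58 × 208.02 = 120.6516 now. The husband offers 120.6516 and keeps 300 − 120.6516 = 179.3484.

120.65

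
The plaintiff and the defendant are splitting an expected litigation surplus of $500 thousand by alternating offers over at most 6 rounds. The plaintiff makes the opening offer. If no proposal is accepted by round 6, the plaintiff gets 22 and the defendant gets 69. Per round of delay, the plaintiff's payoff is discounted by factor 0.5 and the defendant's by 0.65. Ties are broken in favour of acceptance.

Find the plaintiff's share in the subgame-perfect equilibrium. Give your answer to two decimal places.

Solve by backward induction from round 6.
Round 6 (the defendant proposes): the plaintiff gets 22 if talks fail, so the defendant offers 22 and keeps 478.
Round 5 (the plaintiff proposes): the defendant can get 478 next round, worth 0.65 × 478 = 310.7 now; the plaintiff offers that and keeps 189.3.
Round 4 (the defendant proposes): the plaintiff can get 189.3 next round, worth 0.5 × 189.3 = 94.65 now, so the defendant offers 94.65, keeping 405.35.
Round 3 (the plaintiff proposes): the defendant can get 405.35 next round, worth 0.65 × 405.35 = 263.4775 now; the plaintiff offers that and keeps 236.5225.
Round 2 (the defendant proposes): the plaintiff can get 236.5225 next round, worth 0.5 × 236.5225 = 118.26125 now. The defendant offers 118.26125 and keeps 500 − 118.26125 = 381.73875.
Round 1 (the plaintiff proposes): the defendant can get 381.73875 next round, worth 0.65 × 381.73875 = 248.1301875 now; the plaintiff offers that and keeps 251.8698125.

251.87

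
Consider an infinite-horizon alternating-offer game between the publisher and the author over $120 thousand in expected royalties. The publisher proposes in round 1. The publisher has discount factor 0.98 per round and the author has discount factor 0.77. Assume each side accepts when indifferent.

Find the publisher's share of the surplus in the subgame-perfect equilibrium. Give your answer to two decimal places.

112.47

When the publisher proposes, the author accepts any offer worth at least 0.77 times what the author would get by proposing next round; and vice versa.
This gives x = 120 − 0.77y and y = 120 − 0.98x, where x and y are each side's share when it proposes.
Hence (1 − 0.77·0.98)x = 120(1 − 0.77), i.e. 0.2454·x = 27.6.
x ≈ 112.4694; the author's share is 120 − x ≈ 7.5306.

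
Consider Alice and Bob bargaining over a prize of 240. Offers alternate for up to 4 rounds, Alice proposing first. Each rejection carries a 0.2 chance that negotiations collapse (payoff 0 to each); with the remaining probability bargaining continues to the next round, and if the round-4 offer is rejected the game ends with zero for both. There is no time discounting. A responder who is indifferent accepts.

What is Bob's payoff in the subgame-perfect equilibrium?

161.28

By backward induction:
Round 4 (Bob proposes): rejection yields 0 for Alice; Bob offers 0 and keeps 240.
Round 3 (Alice proposes): rejecting gives Bob an expected 0.8 × 240 = 192. Alice offers 192 and keeps 240 − 192 = 48.
Round 2 (Bob proposes): rejecting gives Alice an expected 0.8 × 48 = 38.4. Bob offers 38.4 and keeps 240 − 38.4 = 201.6.
Round 1 (Alice proposes): rejecting gives Bob an expected 0.8 × 201.6 = 161.28; Alice offers that and keeps 78.72.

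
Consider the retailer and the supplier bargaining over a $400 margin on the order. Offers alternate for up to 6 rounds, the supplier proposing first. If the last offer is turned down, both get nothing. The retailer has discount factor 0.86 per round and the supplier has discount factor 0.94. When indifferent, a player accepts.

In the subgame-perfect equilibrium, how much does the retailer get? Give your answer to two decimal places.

By backward induction:
Round 6 (the retailer proposes): rejection yields 0 for the supplier; the retailer offers 0 and keeps 400.
Round 5 (the supplier proposes): the retailer can get 400 next round, worth 0.86 × 400 = 344 now. The supplier offers 344 and keeps 400 − 344 = 56.
Round 4 (the retailer proposes): the supplier can get 56 next round, worth 0.94 × 56 = 52.64 now. The retailer offers 52.64 and keeps 400 − 52.64 = 347.36.
Round 3 (the supplier proposes): the retailer can get 347.36 next round, worth 0.86 × 347.36 = 298.7296 now, so the supplier offers 298.7296, keeping 101.2704.
Round 2 (the retailer proposes): the supplier can get 101.2704 next round, worth 0.94 × 101.2704 = 95.194176 now, so the retailer offers 95.194176, keeping 304.805824.
Round 1 (the supplier proposes): the retailer can get 304.805824 next round, worth 0.86 × 304.805824 = 262.13300864 now; the supplier offers that and keeps 137.86699136.

262.13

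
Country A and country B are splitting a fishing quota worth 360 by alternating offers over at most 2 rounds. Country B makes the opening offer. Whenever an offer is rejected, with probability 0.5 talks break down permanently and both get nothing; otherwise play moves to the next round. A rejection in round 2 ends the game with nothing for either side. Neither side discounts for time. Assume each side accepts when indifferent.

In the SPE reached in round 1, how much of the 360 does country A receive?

Round 2 (country A proposes): rejection yields 0 for country B; country A offers 0 and keeps 360.
Round 1 (country B proposes): rejecting gives country A an expected 0.5 × 360 = 180. Country B offers 180 and keeps 360 − 180 = 180.

180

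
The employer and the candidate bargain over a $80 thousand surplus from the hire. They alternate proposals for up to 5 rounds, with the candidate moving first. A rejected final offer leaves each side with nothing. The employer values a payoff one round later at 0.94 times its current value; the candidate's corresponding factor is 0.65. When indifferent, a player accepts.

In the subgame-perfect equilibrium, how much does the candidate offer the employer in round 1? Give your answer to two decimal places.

Round 5 (the candidate proposes): the employer will accept anything ≥ 0, so the candidate offers 0 and keeps 80.
Round 4 (the employer proposes): the candidate can get 80 next round, worth 0.65 × 80 = 52 now; the employer offers that and keeps 28.
Round 3 (the candidate proposes): the employer can get 28 next round, worth 0.94 × 28 = 26.32 now; the candidate offers that and keeps 53.68.
Round 2 (the employer proposes): the candidate can get 53.68 next round, worth 0.65 × 53.68 = 34.892 now; the employer offers that and keeps 45.108.
Round 1 (the candidate proposes): the employer can get 45.108 next round, worth 0.94 × 45.108 = 42.40152 now; the candidate offers that and keeps 37.59848.

42.40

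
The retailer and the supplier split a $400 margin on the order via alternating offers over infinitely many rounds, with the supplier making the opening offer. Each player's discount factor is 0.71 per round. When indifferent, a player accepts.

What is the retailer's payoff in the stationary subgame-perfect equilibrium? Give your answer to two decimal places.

166.08

Let x be the supplier's share when the supplier proposes and y be the retailer's share when the retailer proposes.
The retailer accepts iff offered ≥ 0.71·y, so x = 400 − 0.71y. Symmetrically y = 400 − 0.71x.
Substituting: x = 400 − 0.71(400 − 0.71x), giving x(1 − 0.71·0.71) = 400(1 − 0.71).
So x = 400 × 0.29 / 0.4959 ≈ 233.9181, and the retailer receives 400 − x ≈ 166.0819.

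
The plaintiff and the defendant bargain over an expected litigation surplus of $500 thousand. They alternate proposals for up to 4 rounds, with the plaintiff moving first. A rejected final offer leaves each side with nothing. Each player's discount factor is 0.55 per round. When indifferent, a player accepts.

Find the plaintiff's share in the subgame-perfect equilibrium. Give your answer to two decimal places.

293.06

Round 4 (the defendant proposes): rejection yields 0 for the plaintiff; the defendant offers 0 and keeps 500.
Round 3 (the plaintiff proposes): the defendant can get 500 next round, worth 0.55 × 500 = 275 now, so the plaintiff offers 275, keeping 225.
Round 2 (the defendant proposes): the plaintiff can get 225 next round, worth 0.55 × 225 = 123.75 now. The defendant offers 123.75 and keeps 500 − 123.75 = 376.25.
Round 1 (the plaintiff proposes): the defendant can get 376.25 next round, worth 0.55 × 376.25 = 206.9375 now; the plaintiff offers that and keeps 293.0625.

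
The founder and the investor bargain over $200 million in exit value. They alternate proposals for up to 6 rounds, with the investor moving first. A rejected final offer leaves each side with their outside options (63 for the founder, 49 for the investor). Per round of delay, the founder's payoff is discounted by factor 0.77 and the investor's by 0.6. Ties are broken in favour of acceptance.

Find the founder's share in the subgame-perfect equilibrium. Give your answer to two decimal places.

114.88

Round 6 (the founder proposes): the investor gets 49 if talks fail, so the founder offers 49 and keeps 151.
Round 5 (the investor proposes): the founder can get 151 next round, worth 0.77 × 151 = 116.27 now, so the investor offers 116.27, keeping 83.73.
Round 4 (the founder proposes): the investor can get 83.73 next round, worth 0.6 × 83.73 = 50.238 now. The founder offers 50.238 and keeps 200 − 50.238 = 149.762.
Round 3 (the investor proposes): the founder can get 149.762 next round, worth 0.77 × 149.762 = 115.31674 now; the investor offers that and keeps 84.68326.
Round 2 (the founder proposes): the investor can get 84.68326 next round, worth 0.6 × 84.68326 = 50.809956 now, so the founder offers 50.809956, keeping 149.190044.
Round 1 (the investor proposes): the founder can get 149.190044 next round, worth 0.77 × 149.190044 = 114.87633388 now, so the investor offers 114.87633388, keeping 85.12366612.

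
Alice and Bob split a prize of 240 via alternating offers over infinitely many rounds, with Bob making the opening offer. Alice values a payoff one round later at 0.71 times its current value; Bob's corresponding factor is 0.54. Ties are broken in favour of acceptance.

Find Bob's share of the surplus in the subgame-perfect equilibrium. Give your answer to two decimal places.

Let x be Bob's share when Bob proposes and y be Alice's share when Alice proposes.
Alice accepts iff offered ≥ 0.71·y, so x = 240 − 0.71y. Symmetrically y = 240 − 0.54x.
Substituting: x = 240 − 0.71(240 − 0.54x), giving x(1 − 0.54·0.71) = 240(1 − 0.71).
So x = 240 × 0.29 / 0.6166 ≈ 112.8771, and Alice receives 240 − x ≈ 127.1229.

112.88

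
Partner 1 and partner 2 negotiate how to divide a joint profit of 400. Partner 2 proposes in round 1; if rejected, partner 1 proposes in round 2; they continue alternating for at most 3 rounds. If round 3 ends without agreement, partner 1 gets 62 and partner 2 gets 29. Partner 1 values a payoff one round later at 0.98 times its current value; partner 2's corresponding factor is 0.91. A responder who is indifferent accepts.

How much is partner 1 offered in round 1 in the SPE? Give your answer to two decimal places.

Round 3 (partner 2 proposes): partner 1 gets 62 if talks fail, so partner 2 offers 62 and keeps 338.
Round 2 (partner 1 proposes): partner 2 can get 338 next round, worth 0.91 × 338 = 307.58 now; partner 1 offers that and keeps 92.42.
Round 1 (partner 2 proposes): partner 1 can get 92.42 next round, worth 0.98 × 92.42 = 90.5716 now. Partner 2 offers 90.5716 and keeps 400 − 90.5716 = 309.4284.

90.57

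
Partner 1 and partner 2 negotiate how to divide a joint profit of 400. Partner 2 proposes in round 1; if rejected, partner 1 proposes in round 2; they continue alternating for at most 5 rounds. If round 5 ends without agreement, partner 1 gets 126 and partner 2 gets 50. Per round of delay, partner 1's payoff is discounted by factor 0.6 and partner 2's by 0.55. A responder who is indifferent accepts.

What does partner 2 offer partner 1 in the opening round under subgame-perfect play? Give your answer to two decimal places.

157.36

Round 5 (partner 2 proposes): partner 1 gets 126 if talks fail, so partner 2 offers 126 and keeps 274.
Round 4 (partner 1 proposes): partner 2 can get 274 next round, worth 0.55 × 274 = 150.7 now. Partner 1 offers 150.7 and keeps 400 − 150.7 = 249.3.
Round 3 (partner 2 proposes): partner 1 can get 249.3 next round, worth 0.6 × 249.3 = 149.58 now. Partner 2 offers 149.58 and keeps 400 − 149.58 = 250.42.
Round 2 (partner 1 proposes): partner 2 can get 250.42 next round, worth 0.55 × 250.42 = 137.731 now. Partner 1 offers 137.731 and keeps 400 − 137.731 = 262.269.
Round 1 (partner 2 proposes): partner 1 can get 262.269 next round, worth 0.6 × 262.269 = 157.3614 now; partner 2 offers that and keeps 242.6386.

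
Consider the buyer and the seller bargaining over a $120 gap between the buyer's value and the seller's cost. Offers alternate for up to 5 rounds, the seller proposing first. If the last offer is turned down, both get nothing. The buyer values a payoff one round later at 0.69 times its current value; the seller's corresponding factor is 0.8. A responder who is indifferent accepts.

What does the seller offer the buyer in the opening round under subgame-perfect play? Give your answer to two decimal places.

25.70

Work backward from the last round.
Round 5 (the seller proposes): rejection yields 0 for the buyer; the seller offers 0 and keeps 120.
Round 4 (the buyer proposes): the seller can get 120 next round, worth 0.8 × 120 = 96 now; the buyer offers that and keeps 24.
Round 3 (the seller proposes): the buyer can get 24 next round, worth 0.69 × 24 = 16.56 now. The seller offers 16.56 and keeps 120 − 16.56 = 103.44.
Round 2 (the buyer proposes): the seller can get 103.44 next round, worth 0.8 × 103.44 = 82.752 now, so the buyer offers 82.752, keeping 37.248.
Round 1 (the seller proposes): the buyer can get 37.248 next round, worth 0.69 × 37.248 = 25.70112 now, so the seller offers 25.70112, keeping 94.29888.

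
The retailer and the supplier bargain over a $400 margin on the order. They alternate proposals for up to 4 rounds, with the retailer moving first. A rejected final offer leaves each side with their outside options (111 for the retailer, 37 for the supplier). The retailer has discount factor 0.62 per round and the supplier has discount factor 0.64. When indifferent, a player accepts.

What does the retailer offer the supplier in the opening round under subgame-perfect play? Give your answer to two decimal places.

170.67

Round 4 (the supplier proposes): the retailer gets 111 if talks fail, so the supplier offers 111 and keeps 289.
Round 3 (the retailer proposes): the supplier can get 289 next round, worth 0.64 × 289 = 184.96 now; the retailer offers that and keeps 215.04.
Round 2 (the supplier proposes): the retailer can get 215.04 next round, worth 0.62 × 215.04 = 133.3248 now; the supplier offers that and keeps 266.6752.
Round 1 (the retailer proposes): the supplier can get 266.6752 next round, worth 0.64 × 266.6752 = 170.672128 now. The retailer offers 170.672128 and keeps 400 − 170.672128 = 229.327872.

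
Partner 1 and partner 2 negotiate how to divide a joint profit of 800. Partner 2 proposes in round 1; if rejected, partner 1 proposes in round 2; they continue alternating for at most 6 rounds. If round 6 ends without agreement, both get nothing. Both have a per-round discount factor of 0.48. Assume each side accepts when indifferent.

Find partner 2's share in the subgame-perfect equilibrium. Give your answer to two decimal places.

Round 6 (partner 1 proposes): partner 2 will accept anything ≥ 0, so partner 1 offers 0 and keeps 800.
Round 5 (partner 2 proposes): partner 1 can get 800 next round, worth 0.48 × 800 = 384 now. Partner 2 offers 384 and keeps 800 − 384 = 416.
Round 4 (partner 1 proposes): partner 2 can get 416 next round, worth 0.48 × 416 = 199.68 now. Partner 1 offers 199.68 and keeps 800 − 199.68 = 600.32.
Round 3 (partner 2 proposes): partner 1 can get 600.32 next round, worth 0.48 × 600.32 = 288.1536 now. Partner 2 offers 288.1536 and keeps 800 − 288.1536 = 511.8464.
Round 2 (partner 1 proposes): partner 2 can get 511.8464 next round, worth 0.48 × 511.8464 = 245.686272 now, so partner 1 offers 245.686272, keeping 554.313728.
Round 1 (partner 2 proposes): partner 1 can get 554.313728 next round, worth 0.48 × 554.313728 = 266.07058944 now. Partner 2 offers 266.07058944 and keeps 800 − 266.07058944 = 533.92941056.

533.93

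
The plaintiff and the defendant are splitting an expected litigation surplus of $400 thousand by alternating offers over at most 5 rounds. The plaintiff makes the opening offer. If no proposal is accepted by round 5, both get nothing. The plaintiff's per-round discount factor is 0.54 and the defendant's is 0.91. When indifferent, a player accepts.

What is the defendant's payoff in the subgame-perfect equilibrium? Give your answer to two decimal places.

Work backward from the last round.
Round 5 (the plaintiff proposes): rejection yields 0 for the defendant; the plaintiff offers 0 and keeps 400.
Round 4 (the defendant proposes): the plaintiff can get 400 next round, worth 0.54 × 400 = 216 now; the defendant offers that and keeps 184.
Round 3 (the plaintiff proposes): the defendant can get 184 next round, worth 0.91 × 184 = 167.44 now; the plaintiff offers that and keeps 232.56.
Round 2 (the defendant proposes): the plaintiff can get 232.56 next round, worth 0.54 × 232.56 = 125.5824 now. The defendant offers 125.5824 and keeps 400 − 125.5824 = 274.4176.
Round 1 (the plaintiff proposes): the defendant can get 274.4176 next round, worth 0.91 × 274.4176 = 249.720016 now. The plaintiff offers 249.720016 and keeps 400 − 249.720016 = 150.279984.

249.72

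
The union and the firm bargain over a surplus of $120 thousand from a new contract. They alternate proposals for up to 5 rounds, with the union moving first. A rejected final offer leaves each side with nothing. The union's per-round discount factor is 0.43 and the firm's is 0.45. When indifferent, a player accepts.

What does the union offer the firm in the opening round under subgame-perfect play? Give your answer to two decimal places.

36.74

Round 5 (the union proposes): rejection yields 0 for the firm; the union offers 0 and keeps 120.
Round 4 (the firm proposes): the union can get 120 next round, worth 0.43 × 120 = 51.6 now. The firm offers 51.6 and keeps 120 − 51.6 = 68.4.
Round 3 (the union proposes): the firm can get 68.4 next round, worth 0.45 × 68.4 = 30.78 now, so the union offers 30.78, keeping 89.22.
Round 2 (the firm proposes): the union can get 89.22 next round, worth 0.43 × 89.22 = 38.3646 now; the firm offers that and keeps 81.6354.
Round 1 (the union proposes): the firm can get 81.6354 next round, worth 0.45 × 81.6354 = 36.73593 now, so the union offers 36.73593, keeping 83.26407.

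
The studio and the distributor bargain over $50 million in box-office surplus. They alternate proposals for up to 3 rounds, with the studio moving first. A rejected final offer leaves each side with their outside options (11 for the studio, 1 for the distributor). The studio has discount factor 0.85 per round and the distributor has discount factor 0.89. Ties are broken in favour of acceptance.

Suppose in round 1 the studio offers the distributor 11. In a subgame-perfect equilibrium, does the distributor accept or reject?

Accept

Round 3 (the studio proposes): the distributor gets 1 if talks fail, so the studio offers 1 and keeps 49.
Round 2 (the distributor proposes): the studio can get 49 next round, worth 0.85 × 49 = 41.65 now; the distributor offers that and keeps 8.35.
So by rejecting in round 1, the distributor gets 8.35 next round, worth 0.89 × 8.35 = 7.4315 now.
Offer 11 ≥ 7.4315, so the distributor accepts.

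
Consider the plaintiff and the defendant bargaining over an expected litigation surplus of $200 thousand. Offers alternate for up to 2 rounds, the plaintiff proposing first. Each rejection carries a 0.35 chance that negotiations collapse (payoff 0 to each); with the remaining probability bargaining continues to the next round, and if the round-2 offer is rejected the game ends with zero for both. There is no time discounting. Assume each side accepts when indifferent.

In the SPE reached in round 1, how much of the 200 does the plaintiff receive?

70

Round 2 (the defendant proposes): the plaintiff will accept anything ≥ 0, so the defendant offers 0 and keeps 200.
Round 1 (the plaintiff proposes): rejecting gives the defendant an expected 0.65 × 200 = 130; the plaintiff offers that and keeps 70.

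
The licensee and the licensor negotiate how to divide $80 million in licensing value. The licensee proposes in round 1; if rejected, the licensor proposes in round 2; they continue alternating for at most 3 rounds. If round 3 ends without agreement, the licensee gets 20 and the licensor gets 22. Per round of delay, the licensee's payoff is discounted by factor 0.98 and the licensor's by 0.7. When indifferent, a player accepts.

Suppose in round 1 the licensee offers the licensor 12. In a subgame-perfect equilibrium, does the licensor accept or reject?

Work out the licensor's continuation value if the offer is rejected.
Round 3 (the licensee proposes): the licensor gets 22 if talks fail, so the licensee offers 22 and keeps 58.
Round 2 (the licensor proposes): the licensee can get 58 next round, worth 0.98 × 58 = 56.84 now. The licensor offers 56.84 and keeps 80 − 56.84 = 23.16.
So by rejecting in round 1, the licensor gets 23.16 next round, worth 0.7 × 23.16 = 16.212 now.
Offer 12 < 16.212, so the licensor rejects.

Reject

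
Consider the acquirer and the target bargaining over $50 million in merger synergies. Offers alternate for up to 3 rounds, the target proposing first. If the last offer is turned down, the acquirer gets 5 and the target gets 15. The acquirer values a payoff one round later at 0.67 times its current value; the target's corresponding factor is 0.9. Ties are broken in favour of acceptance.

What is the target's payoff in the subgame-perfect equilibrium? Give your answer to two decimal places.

43.64

Round 3 (the target proposes): the acquirer gets 5 if talks fail, so the target offers 5 and keeps 45.
Round 2 (the acquirer proposes): the target can get 45 next round, worth 0.9 × 45 = 40.5 now, so the acquirer offers 40.5, keeping 9.5.
Round 1 (the target proposes): the acquirer can get 9.5 next round, worth 0.67 × 9.5 = 6.365 now. The target offers 6.365 and keeps 50 − 6.365 = 43.635.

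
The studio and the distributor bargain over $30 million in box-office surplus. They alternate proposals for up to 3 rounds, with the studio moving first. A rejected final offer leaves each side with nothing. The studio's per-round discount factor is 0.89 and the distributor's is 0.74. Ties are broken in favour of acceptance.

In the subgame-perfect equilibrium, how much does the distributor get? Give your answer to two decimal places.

2.44

Solve by backward induction from round 3.
Round 3 (the studio proposes): the distributor will accept anything ≥ 0, so the studio offers 0 and keeps 30.
Round 2 (the distributor proposes): the studio can get 30 next round, worth 0.89 × 30 = 26.7 now; the distributor offers that and keeps 3.3.
Round 1 (the studio proposes): the distributor can get 3.3 next round, worth 0.74 × 3.3 = 2.442 now, so the studio offers 2.442, keeping 27.558.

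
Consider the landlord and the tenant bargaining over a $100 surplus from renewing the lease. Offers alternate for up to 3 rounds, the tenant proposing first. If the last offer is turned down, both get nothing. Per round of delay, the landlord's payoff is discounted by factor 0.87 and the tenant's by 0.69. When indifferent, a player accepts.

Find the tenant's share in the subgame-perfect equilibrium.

Round 3 (the tenant proposes): rejection yields 0 for the landlord; the tenant offers 0 and keeps 100.
Round 2 (the landlord proposes): the tenant can get 100 next round, worth 0.69 × 100 = 69 now. The landlord offers 69 and keeps 100 − 69 = 31.
Round 1 (the tenant proposes): the landlord can get 31 next round, worth 0.87 × 31 = 26.97 now; the tenant offers that and keeps 73.03.

73.03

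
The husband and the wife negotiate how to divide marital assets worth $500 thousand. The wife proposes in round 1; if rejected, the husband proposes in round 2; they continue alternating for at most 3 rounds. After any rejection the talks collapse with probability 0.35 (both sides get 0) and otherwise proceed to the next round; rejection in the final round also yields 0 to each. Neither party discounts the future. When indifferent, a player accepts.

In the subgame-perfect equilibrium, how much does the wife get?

Round 3 (the wife proposes): rejection yields 0 for the husband; the wife offers 0 and keeps 500.
Round 2 (the husband proposes): rejecting gives the wife an expected 0.65 × 500 = 325; the husband offers that and keeps 175.
Round 1 (the wife proposes): rejecting gives the husband an expected 0.65 × 175 = 113.75; the wife offers that and keeps 386.25.

386.25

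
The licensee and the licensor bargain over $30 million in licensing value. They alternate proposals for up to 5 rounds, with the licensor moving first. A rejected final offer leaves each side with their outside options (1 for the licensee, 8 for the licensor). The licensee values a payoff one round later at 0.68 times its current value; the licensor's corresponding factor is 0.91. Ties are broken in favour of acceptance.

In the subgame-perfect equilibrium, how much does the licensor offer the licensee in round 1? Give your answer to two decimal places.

3.36

Round 5 (the licensor proposes): the licensee gets 1 if talks fail, so the licensor offers 1 and keeps 29.
Round 4 (the licensee proposes): the licensor can get 29 next round, worth 0.91 × 29 = 26.39 now. The licensee offers 26.39 and keeps 30 − 26.39 = 3.61.
Round 3 (the licensor proposes): the licensee can get 3.61 next round, worth 0.68 × 3.61 = 2.4548 now. The licensor offers 2.4548 and keeps 30 − 2.4548 = 27.5452.
Round 2 (the licensee proposes): the licensor can get 27.5452 next round, worth 0.91 × 27.5452 = 25.066132 now. The licensee offers 25.066132 and keeps 30 − 25.066132 = 4.933868.
Round 1 (the licensor proposes): the licensee can get 4.933868 next round, worth 0.68 × 4.933868 = 3.35503024 now, so the licensor offers 3.35503024, keeping 26.64496976.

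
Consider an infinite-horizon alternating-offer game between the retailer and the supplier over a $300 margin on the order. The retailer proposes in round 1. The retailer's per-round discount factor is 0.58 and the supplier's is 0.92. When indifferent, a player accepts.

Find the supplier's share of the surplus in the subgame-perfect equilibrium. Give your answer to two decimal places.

248.54

When the retailer proposes, the supplier accepts any offer worth at least 0.92 times what the supplier would get by proposing next round; and vice versa.
This gives x = 300 − 0.92y and y = 300 − 0.58x, where x and y are each side's share when it proposes.
Hence (1 − 0.92·0.58)x = 300(1 − 0.92), i.e. 0.4664·x = 24.
x ≈ 51.4580; the supplier's share is 300 − x ≈ 248.5420.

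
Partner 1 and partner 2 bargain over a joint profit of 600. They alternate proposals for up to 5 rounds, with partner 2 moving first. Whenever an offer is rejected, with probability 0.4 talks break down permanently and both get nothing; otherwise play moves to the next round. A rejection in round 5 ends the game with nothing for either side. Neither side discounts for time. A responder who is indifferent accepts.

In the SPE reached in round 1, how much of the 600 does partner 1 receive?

Round 5 (partner 2 proposes): partner 1 will accept anything ≥ 0, so partner 2 offers 0 and keeps 600.
Round 4 (partner 1 proposes): rejecting gives partner 2 an expected 0.6 × 600 = 360, so partner 1 offers 360, keeping 240.
Round 3 (partner 2 proposes): rejecting gives partner 1 an expected 0.6 × 240 = 144, so partner 2 offers 144, keeping 456.
Round 2 (partner 1 proposes): rejecting gives partner 2 an expected 0.6 × 456 = 273.6. Partner 1 offers 273.6 and keeps 600 − 273.6 = 326.4.
Round 1 (partner 2 proposes): rejecting gives partner 1 an expected 0.6 × 326.4 = 195.84. Partner 2 offers 195.84 and keeps 600 − 195.84 = 404.16.

195.84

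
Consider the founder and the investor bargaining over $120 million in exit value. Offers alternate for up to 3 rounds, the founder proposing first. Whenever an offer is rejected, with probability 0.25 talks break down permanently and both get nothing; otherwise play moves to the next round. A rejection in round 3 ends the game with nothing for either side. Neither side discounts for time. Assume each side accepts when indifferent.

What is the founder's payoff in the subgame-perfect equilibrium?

Round 3 (the founder proposes): rejection yields 0 for the investor; the founder offers 0 and keeps 120.
Round 2 (the investor proposes): rejecting gives the founder an expected 0.75 × 120 = 90. The investor offers 90 and keeps 120 − 90 = 30.
Round 1 (the founder proposes): rejecting gives the investor an expected 0.75 × 30 = 22.5; the founder offers that and keeps 97.5.

97.5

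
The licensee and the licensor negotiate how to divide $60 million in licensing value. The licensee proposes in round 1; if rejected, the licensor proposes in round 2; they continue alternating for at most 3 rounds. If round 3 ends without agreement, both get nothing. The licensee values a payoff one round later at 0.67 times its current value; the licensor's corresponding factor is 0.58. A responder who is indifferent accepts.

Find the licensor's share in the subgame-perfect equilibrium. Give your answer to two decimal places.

Round 3 (the licensee proposes): rejection yields 0 for the licensor; the licensee offers 0 and keeps 60.
Round 2 (the licensor proposes): the licensee can get 60 next round, worth 0.67 × 60 = 40.2 now. The licensor offers 40.2 and keeps 60 − 40.2 = 19.8.
Round 1 (the licensee proposes): the licensor can get 19.8 next round, worth 0.58 × 19.8 = 11.484 now, so the licensee offers 11.484, keeping 48.516.

11.48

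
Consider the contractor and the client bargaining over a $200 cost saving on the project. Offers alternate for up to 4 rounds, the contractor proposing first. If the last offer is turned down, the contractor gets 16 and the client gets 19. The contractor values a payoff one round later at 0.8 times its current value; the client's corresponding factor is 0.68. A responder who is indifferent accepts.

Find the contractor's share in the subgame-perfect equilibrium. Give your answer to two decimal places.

Round 4 (the client proposes): the contractor gets 16 if talks fail, so the client offers 16 and keeps 184.
Round 3 (the contractor proposes): the client can get 184 next round, worth 0.68 × 184 = 125.12 now, so the contractor offers 125.12, keeping 74.88.
Round 2 (the client proposes): the contractor can get 74.88 next round, worth 0.8 × 74.88 = 59.904 now, so the client offers 59.904, keeping 140.096.
Round 1 (the contractor proposes): the client can get 140.096 next round, worth 0.68 × 140.096 = 95.26528 now, so the contractor offers 95.26528, keeping 104.73472.

104.73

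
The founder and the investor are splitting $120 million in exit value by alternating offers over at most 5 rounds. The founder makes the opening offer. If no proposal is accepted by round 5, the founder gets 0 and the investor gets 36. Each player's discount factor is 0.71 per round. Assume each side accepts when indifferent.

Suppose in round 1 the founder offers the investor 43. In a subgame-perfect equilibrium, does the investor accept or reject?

Reject

Round 5 (the founder proposes): the investor gets 36 if talks fail, so the founder offers 36 and keeps 84.
Round 4 (the investor proposes): the founder can get 84 next round, worth 0.71 × 84 = 59.64 now; the investor offers that and keeps 60.36.
Round 3 (the founder proposes): the investor can get 60.36 next round, worth 0.71 × 60.36 = 42.8556 now. The founder offers 42.8556 and keeps 120 − 42.8556 = 77.1444.
Round 2 (the investor proposes): the founder can get 77.1444 next round, worth 0.71 × 77.1444 = 54.772524 now; the investor offers that and keeps 65.227476.
So by rejecting in round 1, the investor gets 65.227476 next round, worth 0.71 × 65.227476 = 46.31150796 now.
Offer 43 < 46.31150796, so the investor rejects.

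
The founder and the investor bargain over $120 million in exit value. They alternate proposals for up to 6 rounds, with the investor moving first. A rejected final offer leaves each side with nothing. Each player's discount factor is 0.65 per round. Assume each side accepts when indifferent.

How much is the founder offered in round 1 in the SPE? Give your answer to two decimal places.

Solve by backward induction from round 6.
Round 6 (the founder proposes): the investor will accept anything ≥ 0, so the founder offers 0 and keeps 120.
Round 5 (the investor proposes): the founder can get 120 next round, worth 0.65 × 120 = 78 now, so the investor offers 78, keeping 42.
Round 4 (the founder proposes): the investor can get 42 next round, worth 0.65 × 42 = 27.3 now, so the founder offers 27.3, keeping 92.7.
Round 3 (the investor proposes): the founder can get 92.7 next round, worth 0.65 × 92.7 = 60.255 now, so the investor offers 60.255, keeping 59.745.
Round 2 (the founder proposes): the investor can get 59.745 next round, worth 0.65 × 59.745 = 38.83425 now, so the founder offers 38.83425, keeping 81.16575.
Round 1 (the investor proposes): the founder can get 81.16575 next round, worth 0.65 × 81.16575 = 52.7577375 now. The investor offers 52.7577375 and keeps 120 − 52.7577375 = 67.2422625.

52.76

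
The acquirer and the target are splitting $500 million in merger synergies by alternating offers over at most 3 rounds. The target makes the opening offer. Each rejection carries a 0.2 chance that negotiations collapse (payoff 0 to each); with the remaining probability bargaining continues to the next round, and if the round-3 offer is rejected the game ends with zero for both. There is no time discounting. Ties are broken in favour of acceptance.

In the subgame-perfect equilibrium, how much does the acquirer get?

Round 3 (the target proposes): the acquirer will accept anything ≥ 0, so the target offers 0 and keeps 500.
Round 2 (the acquirer proposes): rejecting gives the target an expected 0.8 × 500 = 400, so the acquirer offers 400, keeping 100.
Round 1 (the target proposes): rejecting gives the acquirer an expected 0.8 × 100 = 80, so the target offers 80, keeping 420.

80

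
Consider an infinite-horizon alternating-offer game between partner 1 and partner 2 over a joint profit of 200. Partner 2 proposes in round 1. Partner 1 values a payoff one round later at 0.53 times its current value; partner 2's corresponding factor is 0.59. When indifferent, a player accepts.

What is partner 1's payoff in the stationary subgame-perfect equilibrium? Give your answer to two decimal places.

In a stationary SPE each proposer offers the other exactly their discounted continuation value.
If partner 2 keeps x when proposing and partner 1 keeps y when proposing, then x = 200 − 0.53y and y = 200 − 0.59x.
Solving: x = 200(1 − 0.53) / (1 − 0.59·0.53) = 94 / 0.6873 ≈ 136.7671.
Partner 1 gets 200 − 136.7671 ≈ 63.2329.

63.23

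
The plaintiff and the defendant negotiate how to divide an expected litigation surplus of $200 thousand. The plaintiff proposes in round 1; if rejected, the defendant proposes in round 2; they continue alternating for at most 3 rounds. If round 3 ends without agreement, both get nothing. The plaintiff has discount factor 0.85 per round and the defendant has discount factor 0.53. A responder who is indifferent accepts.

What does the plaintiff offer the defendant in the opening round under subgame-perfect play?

Work backward from the last round.
Round 3 (the plaintiff proposes): the defendant will accept anything ≥ 0, so the plaintiff offers 0 and keeps 200.
Round 2 (the defendant proposes): the plaintiff can get 200 next round, worth 0.85 × 200 = 170 now, so the defendant offers 170, keeping 30.
Round 1 (the plaintiff proposes): the defendant can get 30 next round, worth 0.53 × 30 = 15.9 now; the plaintiff offers that and keeps 184.1.

15.9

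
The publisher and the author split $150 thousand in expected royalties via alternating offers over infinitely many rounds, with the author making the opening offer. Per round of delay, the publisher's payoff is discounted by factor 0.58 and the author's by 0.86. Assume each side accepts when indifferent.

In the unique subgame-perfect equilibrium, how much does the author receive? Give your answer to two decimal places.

In a stationary SPE each proposer offers the other exactly their discounted continuation value.
If the author keeps x when proposing and the publisher keeps y when proposing, then x = 150 − 0.58y and y = 150 − 0.86x.
Solving: x = 150(1 − 0.58) / (1 − 0.86·0.58) = 63 / 0.5012 ≈ 125.6983.
The publisher gets 150 − 125.6983 ≈ 24.3017.

125.70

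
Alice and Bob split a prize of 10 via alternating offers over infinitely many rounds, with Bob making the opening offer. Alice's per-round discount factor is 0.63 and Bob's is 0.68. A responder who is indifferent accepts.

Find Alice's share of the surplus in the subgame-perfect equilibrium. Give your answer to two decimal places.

When Bob proposes, Alice accepts any offer worth at least 0.63 times what Alice would get by proposing next round; and vice versa.
This gives x = 10 − 0.63y and y = 10 − 0.68x, where x and y are each side's share when it proposes.
Hence (1 − 0.63·0.68)x = 10(1 − 0.63), i.e. 0.5716·x = 3.7.
x ≈ 6.4731; Alice's share is 10 − x ≈ 3.5269.

3.53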